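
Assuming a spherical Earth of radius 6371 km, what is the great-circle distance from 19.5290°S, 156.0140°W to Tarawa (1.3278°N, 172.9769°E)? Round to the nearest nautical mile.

2215 nmi

Δλ = 172.9769 − -156.0140 = 328.9909°; wrapped into (−180°, 180°]: -31.0091°.
Δφ = 1.3278 − -19.5290 = 20.8568°.
a = sin²(Δφ/2) + cos φ₁ · cos φ₂ · sin²(Δλ/2) = 0.100092.
c = 2·atan2(√a, √(1−a)) = 0.64381 rad → d = 6371·c ≈ 4101.70 km ≈ 2214.74 nmi.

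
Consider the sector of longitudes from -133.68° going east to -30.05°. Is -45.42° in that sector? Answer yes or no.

Yes

Band width going east from -133.68° to -30.05°: ((-30.05 − -133.68) mod 360) = 103.63°.
Offset of -45.42° east of the west edge: ((-45.42 − -133.68) mod 360) = 88.26°.
88.26° ≤ 103.63° ⇒ inside.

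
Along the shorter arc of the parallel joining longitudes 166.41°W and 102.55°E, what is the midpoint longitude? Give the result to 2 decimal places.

148.07°E

Signed shortest Δλ from -166.41° to +102.55° is -91.04°.
Midpoint longitude = -166.41° + (-91.04°)/2 = -166.41° − 45.52° = -211.93°.
Normalise into (−180°, 180°]: +148.07°.
(The naïve average (-166.41 + +102.55)/2 = -31.93° is on the wrong side of the globe.)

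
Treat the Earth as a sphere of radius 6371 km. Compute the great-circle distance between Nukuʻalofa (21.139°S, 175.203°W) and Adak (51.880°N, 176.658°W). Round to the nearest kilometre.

Δλ = -176.658 − -175.203 = -1.455°.
Δφ = 51.880 − -21.139 = 73.019°.
a = sin²(Δφ/2) + cos φ₁ · cos φ₂ · sin²(Δλ/2) = 0.354066.
c = 2·atan2(√a, √(1−a)) = 1.27462 rad → d = 6371·c ≈ 8120.58 km.

8121 km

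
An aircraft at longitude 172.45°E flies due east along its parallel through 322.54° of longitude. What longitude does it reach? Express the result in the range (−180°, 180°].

134.99°E

Start at +172.45°; shift +322.54° → +494.99°.
+494.99° lies outside (−180°, 180°]; subtract 360° → +134.99°.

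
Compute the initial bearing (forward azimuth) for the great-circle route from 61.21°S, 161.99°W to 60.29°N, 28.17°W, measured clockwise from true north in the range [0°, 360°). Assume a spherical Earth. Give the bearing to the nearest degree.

Δλ = -28.17 − -161.99 = 133.82°.
θ = atan2( sin Δλ · cos φ₂ , cos φ₁ · sin φ₂ − sin φ₁ · cos φ₂ · cos Δλ )
  = atan2(0.35759, 0.11755) = 71.803° → normalised to [0°, 360°): 71.803°.

72°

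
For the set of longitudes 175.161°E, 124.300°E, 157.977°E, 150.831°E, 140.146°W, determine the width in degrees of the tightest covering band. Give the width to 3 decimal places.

95.554°

Sort the longitudes: -140.146°, +124.300°, +150.831°, +157.977°, +175.161°.
Eastward gaps between consecutive values (wrapping around): 264.446°, 26.531°, 7.146°, 17.184°, 44.693°.
Largest gap = 264.446° ⇒ minimal covering band is its complement: 360° − 264.446° = 95.554°.
Band runs from +124.300° eastward to -140.146°, crossing the antimeridian.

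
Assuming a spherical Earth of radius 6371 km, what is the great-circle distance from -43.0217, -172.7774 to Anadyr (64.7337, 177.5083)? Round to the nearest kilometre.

12012 km

Δλ = 177.5083 − -172.7774 = 350.2857°; wrapped into (−180°, 180°]: -9.7143°.
Δφ = 64.7337 − -43.0217 = 107.7554°.
a = sin²(Δφ/2) + cos φ₁ · cos φ₂ · sin²(Δλ/2) = 0.654714.
c = 2·atan2(√a, √(1−a)) = 1.88539 rad → d = 6371·c ≈ 12011.81 km.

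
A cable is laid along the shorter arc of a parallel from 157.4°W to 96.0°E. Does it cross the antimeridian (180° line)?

Naïve |96.0 − -157.4| = 253.4° > 180°, so the shorter arc goes the other way round — across 180°.
Signed shortest Δλ = ((96.0 − -157.4 + 180) mod 360) − 180 = -106.6°.
Going west by 106.6° from -157.4° passes through 180° before reaching +96.0°.

Yes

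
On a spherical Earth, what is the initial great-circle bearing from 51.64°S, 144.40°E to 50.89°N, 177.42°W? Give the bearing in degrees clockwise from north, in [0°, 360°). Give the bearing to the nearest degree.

24°

Δλ = -177.42 − 144.40 = -321.82°; wrapped into (−180°, 180°]: 38.18°.
θ = atan2( sin Δλ · cos φ₂ , cos φ₁ · sin φ₂ − sin φ₁ · cos φ₂ · cos Δλ )
  = atan2(0.38993, 0.87037) = 24.132° → normalised to [0°, 360°): 24.132°.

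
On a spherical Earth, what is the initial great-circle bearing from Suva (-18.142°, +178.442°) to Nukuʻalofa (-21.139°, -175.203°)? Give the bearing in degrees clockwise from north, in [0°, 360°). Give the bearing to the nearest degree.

Δλ = -175.203 − 178.442 = -353.645°; wrapped into (−180°, 180°]: 6.355°.
θ = atan2( sin Δλ · cos φ₂ , cos φ₁ · sin φ₂ − sin φ₁ · cos φ₂ · cos Δλ )
  = atan2(0.10324, -0.05407) = 117.642° → normalised to [0°, 360°): 117.642°.

118°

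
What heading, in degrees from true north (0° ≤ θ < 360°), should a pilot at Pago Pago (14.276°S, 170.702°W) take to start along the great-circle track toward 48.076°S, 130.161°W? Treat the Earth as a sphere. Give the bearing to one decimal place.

143.9°

Δλ = -130.161 − -170.702 = 40.541°.
θ = atan2( sin Δλ · cos φ₂ , cos φ₁ · sin φ₂ − sin φ₁ · cos φ₂ · cos Δλ )
  = atan2(0.43429, -0.59585) = 143.913° → normalised to [0°, 360°): 143.913°.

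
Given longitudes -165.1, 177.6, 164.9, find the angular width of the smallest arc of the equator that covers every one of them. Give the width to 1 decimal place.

Sort the longitudes: -165.1°, +164.9°, +177.6°.
Eastward gaps between consecutive values (wrapping around): 330.0°, 12.7°, 17.3°.
Largest gap = 330.0° ⇒ minimal covering band is its complement: 360° − 330.0° = 30.0°.
Band runs from +164.9° eastward to -165.1°, crossing the antimeridian.

30.0°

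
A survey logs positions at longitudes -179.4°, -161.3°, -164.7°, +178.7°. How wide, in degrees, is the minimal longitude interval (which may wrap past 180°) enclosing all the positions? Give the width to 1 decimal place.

Sort the longitudes: -179.4°, -164.7°, -161.3°, +178.7°.
Eastward gaps between consecutive values (wrapping around): 14.7°, 3.4°, 340.0°, 1.9°.
Largest gap = 340.0° ⇒ minimal covering band is its complement: 360° − 340.0° = 20.0°.
Band runs from +178.7° eastward to -161.3°, crossing the antimeridian.

20.0°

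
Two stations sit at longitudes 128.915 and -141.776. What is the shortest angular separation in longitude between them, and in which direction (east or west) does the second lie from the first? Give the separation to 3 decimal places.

Raw difference: -141.776 − 128.915 = -270.691°.
Normalise into (−180°, 180°]: -270.691° + 360° = 89.309°.
Positive ⇒ the second point lies to the east; separation 89.309°.

89.309° east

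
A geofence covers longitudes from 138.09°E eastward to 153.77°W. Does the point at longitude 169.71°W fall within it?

Band width going east from +138.09° to -153.77°: ((-153.77 − 138.09) mod 360) = 68.14°.
Offset of -169.71° east of the west edge: ((-169.71 − 138.09) mod 360) = 52.20°.
52.20° ≤ 68.14° ⇒ inside.

Yes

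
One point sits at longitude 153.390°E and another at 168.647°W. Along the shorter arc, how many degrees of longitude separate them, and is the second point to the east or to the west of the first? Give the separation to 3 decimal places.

Raw difference: -168.647 − 153.390 = -322.037°.
Normalise into (−180°, 180°]: -322.037° + 360° = 37.963°.
Positive ⇒ the second point lies to the east; separation 37.963°.

37.963° east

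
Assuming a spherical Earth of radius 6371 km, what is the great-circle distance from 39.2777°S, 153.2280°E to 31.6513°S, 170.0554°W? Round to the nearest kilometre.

3407 km

Δλ = -170.0554 − 153.2280 = -323.2834°; wrapped into (−180°, 180°]: 36.7166°.
Δφ = -31.6513 − -39.2777 = 7.6264°.
a = sin²(Δφ/2) + cos φ₁ · cos φ₂ · sin²(Δλ/2) = 0.069789.
c = 2·atan2(√a, √(1−a)) = 0.53470 rad → d = 6371·c ≈ 3406.58 km.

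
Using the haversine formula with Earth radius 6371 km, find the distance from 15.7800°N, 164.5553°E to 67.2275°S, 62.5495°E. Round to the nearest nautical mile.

6554 nmi

Δλ = 62.5495 − 164.5553 = -102.0058°.
Δφ = -67.2275 − 15.7800 = -83.0075°.
a = sin²(Δφ/2) + cos φ₁ · cos φ₂ · sin²(Δλ/2) = 0.664113.
c = 2·atan2(√a, √(1−a)) = 1.90522 rad → d = 6371·c ≈ 12138.17 km ≈ 6554.09 nmi.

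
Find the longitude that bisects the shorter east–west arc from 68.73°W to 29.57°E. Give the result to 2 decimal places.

19.58°W

Signed shortest Δλ from -68.73° to +29.57° is +98.30°.
Midpoint longitude = -68.73° + (+98.30°)/2 = -68.73° + 49.15° = -19.58°.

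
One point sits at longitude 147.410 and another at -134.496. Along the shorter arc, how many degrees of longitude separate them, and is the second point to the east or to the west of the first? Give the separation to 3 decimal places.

78.094° east

Raw difference: -134.496 − 147.410 = -281.906°.
Normalise into (−180°, 180°]: -281.906° + 360° = 78.094°.
Positive ⇒ the second point lies to the east; separation 78.094°.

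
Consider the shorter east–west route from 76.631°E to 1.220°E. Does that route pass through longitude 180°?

No

Signed shortest Δλ = ((1.220 − 76.631 + 180) mod 360) − 180 = -75.411°.
Going west by 75.411° from +76.631° reaches +1.220° without touching 180°.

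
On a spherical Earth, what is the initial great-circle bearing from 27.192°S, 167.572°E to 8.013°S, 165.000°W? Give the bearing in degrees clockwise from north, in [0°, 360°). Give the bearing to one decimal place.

58.7°

Δλ = -165.000 − 167.572 = -332.572°; wrapped into (−180°, 180°]: 27.428°.
θ = atan2( sin Δλ · cos φ₂ , cos φ₁ · sin φ₂ − sin φ₁ · cos φ₂ · cos Δλ )
  = atan2(0.45614, 0.27765) = 58.671° → normalised to [0°, 360°): 58.671°.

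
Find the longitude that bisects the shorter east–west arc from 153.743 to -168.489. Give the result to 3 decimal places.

+172.627°

Signed shortest Δλ from +153.743° to -168.489° is +37.768°.
Midpoint longitude = +153.743° + (+37.768°)/2 = +153.743° + 18.884° = +172.627°.
(The naïve average (+153.743 + -168.489)/2 = -7.373° is on the wrong side of the globe.)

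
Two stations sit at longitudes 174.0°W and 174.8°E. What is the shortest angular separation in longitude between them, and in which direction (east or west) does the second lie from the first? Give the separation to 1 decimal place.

Raw difference: 174.8 − -174.0 = 348.8°.
Normalise into (−180°, 180°]: 348.8° − 360° = -11.2°.
Negative ⇒ the second point lies to the west; separation 11.2°.

11.2° west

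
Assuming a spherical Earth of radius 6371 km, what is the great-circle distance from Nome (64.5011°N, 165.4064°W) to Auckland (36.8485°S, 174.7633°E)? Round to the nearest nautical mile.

6157 nmi

Δλ = 174.7633 − -165.4064 = 340.1697°; wrapped into (−180°, 180°]: -19.8303°.
Δφ = -36.8485 − 64.5011 = -101.3496°.
a = sin²(Δφ/2) + cos φ₁ · cos φ₂ · sin²(Δλ/2) = 0.608611.
c = 2·atan2(√a, √(1−a)) = 1.78976 rad → d = 6371·c ≈ 11402.59 km ≈ 6156.91 nmi.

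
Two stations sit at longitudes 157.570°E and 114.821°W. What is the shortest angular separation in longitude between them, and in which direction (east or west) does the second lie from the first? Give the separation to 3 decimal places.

87.609° east

Raw difference: -114.821 − 157.570 = -272.391°.
Normalise into (−180°, 180°]: -272.391° + 360° = 87.609°.
Positive ⇒ the second point lies to the east; separation 87.609°.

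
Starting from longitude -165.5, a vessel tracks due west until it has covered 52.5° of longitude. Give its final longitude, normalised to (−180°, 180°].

Start at -165.5°; shift −52.5° → -218.0°.
-218.0° lies outside (−180°, 180°]; add 360° → +142.0°.

+142.0°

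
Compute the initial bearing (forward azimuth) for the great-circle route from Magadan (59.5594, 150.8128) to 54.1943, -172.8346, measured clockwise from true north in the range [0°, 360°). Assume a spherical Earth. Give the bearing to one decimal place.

Δλ = -172.8346 − 150.8128 = -323.6474°; wrapped into (−180°, 180°]: 36.3526°.
θ = atan2( sin Δλ · cos φ₂ , cos φ₁ · sin φ₂ − sin φ₁ · cos φ₂ · cos Δλ )
  = atan2(0.34678, 0.00466) = 89.230° → normalised to [0°, 360°): 89.230°.

89.2°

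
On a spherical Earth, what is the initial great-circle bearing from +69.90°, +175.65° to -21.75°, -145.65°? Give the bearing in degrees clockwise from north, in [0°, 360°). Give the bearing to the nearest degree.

144°

Δλ = -145.65 − 175.65 = -321.30°; wrapped into (−180°, 180°]: 38.70°.
θ = atan2( sin Δλ · cos φ₂ , cos φ₁ · sin φ₂ − sin φ₁ · cos φ₂ · cos Δλ )
  = atan2(0.58073, -0.80807) = 144.296° → normalised to [0°, 360°): 144.296°.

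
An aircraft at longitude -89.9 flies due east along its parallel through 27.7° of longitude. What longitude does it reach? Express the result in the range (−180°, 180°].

Start at -89.9°; shift +27.7° → -62.2°.
-62.2° already lies in (−180°, 180°].

-62.2°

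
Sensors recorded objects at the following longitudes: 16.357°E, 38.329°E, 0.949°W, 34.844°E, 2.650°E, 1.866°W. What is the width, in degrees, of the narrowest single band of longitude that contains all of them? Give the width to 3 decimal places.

40.195°

Sort the longitudes: -1.866°, -0.949°, +2.650°, +16.357°, +34.844°, +38.329°.
Eastward gaps between consecutive values (wrapping around): 0.917°, 3.599°, 13.707°, 18.487°, 3.485°, 319.805°.
Largest gap = 319.805° ⇒ minimal covering band is its complement: 360° − 319.805° = 40.195°.
Band runs from -1.866° eastward to +38.329°.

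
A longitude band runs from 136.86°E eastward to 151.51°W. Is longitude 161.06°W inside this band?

Yes

Band width going east from +136.86° to -151.51°: ((-151.51 − 136.86) mod 360) = 71.63°.
Offset of -161.06° east of the west edge: ((-161.06 − 136.86) mod 360) = 62.08°.
62.08° ≤ 71.63° ⇒ inside.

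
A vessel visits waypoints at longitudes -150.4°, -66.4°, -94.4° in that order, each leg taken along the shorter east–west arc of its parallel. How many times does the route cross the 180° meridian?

0

Leg 1: -150.4° → -66.4°, shortest Δλ = 84.0° (east) — does not cross 180°.
Leg 2: -66.4° → -94.4°, shortest Δλ = -28.0° (west) — does not cross 180°.
Total crossings: 0.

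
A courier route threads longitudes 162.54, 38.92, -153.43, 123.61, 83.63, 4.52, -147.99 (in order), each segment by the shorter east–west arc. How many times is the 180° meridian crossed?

2

Leg 1: +162.54° → +38.92°, shortest Δλ = -123.62° (west) — does not cross 180°.
Leg 2: +38.92° → -153.43°, shortest Δλ = 167.65° (east) — crosses 180°.
Leg 3: -153.43° → +123.61°, shortest Δλ = -82.96° (west) — crosses 180°.
Leg 4: +123.61° → +83.63°, shortest Δλ = -39.98° (west) — does not cross 180°.
Leg 5: +83.63° → +4.52°, shortest Δλ = -79.11° (west) — does not cross 180°.
Leg 6: +4.52° → -147.99°, shortest Δλ = -152.51° (west) — does not cross 180°.
Total crossings: 2.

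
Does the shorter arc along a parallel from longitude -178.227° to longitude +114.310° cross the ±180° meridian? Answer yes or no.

Yes

Naïve |114.310 − -178.227| = 292.537° > 180°, so the shorter arc goes the other way round — across 180°.
Signed shortest Δλ = ((114.310 − -178.227 + 180) mod 360) − 180 = -67.463°.
Going west by 67.463° from -178.227° passes through 180° before reaching +114.310°.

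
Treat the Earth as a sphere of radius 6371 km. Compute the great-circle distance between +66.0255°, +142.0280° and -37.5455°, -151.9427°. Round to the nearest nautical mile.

Δλ = -151.9427 − 142.0280 = -293.9707°; wrapped into (−180°, 180°]: 66.0293°.
Δφ = -37.5455 − 66.0255 = -103.5710°.
a = sin²(Δφ/2) + cos φ₁ · cos φ₂ · sin²(Δλ/2) = 0.712965.
c = 2·atan2(√a, √(1−a)) = 2.01079 rad → d = 6371·c ≈ 12810.72 km ≈ 6917.24 nmi.

6917 nmi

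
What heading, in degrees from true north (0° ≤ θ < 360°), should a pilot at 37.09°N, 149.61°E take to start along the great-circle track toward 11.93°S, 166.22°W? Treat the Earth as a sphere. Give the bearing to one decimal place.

Δλ = -166.22 − 149.61 = -315.83°; wrapped into (−180°, 180°]: 44.17°.
θ = atan2( sin Δλ · cos φ₂ , cos φ₁ · sin φ₂ − sin φ₁ · cos φ₂ · cos Δλ )
  = atan2(0.68174, -0.58812) = 130.783° → normalised to [0°, 360°): 130.783°.

130.8°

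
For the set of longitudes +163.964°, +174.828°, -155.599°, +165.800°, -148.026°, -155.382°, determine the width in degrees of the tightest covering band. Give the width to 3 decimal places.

48.010°

Sort the longitudes: -155.599°, -155.382°, -148.026°, +163.964°, +165.800°, +174.828°.
Eastward gaps between consecutive values (wrapping around): 0.217°, 7.356°, 311.990°, 1.836°, 9.028°, 29.573°.
Largest gap = 311.990° ⇒ minimal covering band is its complement: 360° − 311.990° = 48.010°.
Band runs from +163.964° eastward to -148.026°, crossing the antimeridian.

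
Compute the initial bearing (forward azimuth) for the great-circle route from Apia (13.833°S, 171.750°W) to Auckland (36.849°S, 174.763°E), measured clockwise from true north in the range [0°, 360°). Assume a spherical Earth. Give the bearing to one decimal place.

Δλ = 174.763 − -171.750 = 346.513°; wrapped into (−180°, 180°]: -13.487°.
θ = atan2( sin Δλ · cos φ₂ , cos φ₁ · sin φ₂ − sin φ₁ · cos φ₂ · cos Δλ )
  = atan2(-0.18663, -0.39626) = -154.781° → normalised to [0°, 360°): 205.219°.

205.2°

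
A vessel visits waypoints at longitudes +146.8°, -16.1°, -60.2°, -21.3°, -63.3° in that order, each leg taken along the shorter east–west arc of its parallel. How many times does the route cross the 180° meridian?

0

Leg 1: +146.8° → -16.1°, shortest Δλ = -162.9° (west) — does not cross 180°.
Leg 2: -16.1° → -60.2°, shortest Δλ = -44.1° (west) — does not cross 180°.
Leg 3: -60.2° → -21.3°, shortest Δλ = 38.9° (east) — does not cross 180°.
Leg 4: -21.3° → -63.3°, shortest Δλ = -42.0° (west) — does not cross 180°.
Total crossings: 0.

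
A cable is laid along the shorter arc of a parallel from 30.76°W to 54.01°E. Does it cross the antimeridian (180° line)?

No

Signed shortest Δλ = ((54.01 − -30.76 + 180) mod 360) − 180 = 84.77°.
Going east by 84.77° from -30.76° reaches +54.01° without touching 180°.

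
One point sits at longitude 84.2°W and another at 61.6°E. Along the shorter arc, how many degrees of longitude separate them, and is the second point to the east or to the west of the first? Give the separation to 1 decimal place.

Raw difference: 61.6 − -84.2 = 145.8°.
Normalise into (−180°, 180°]: 145.8° stays 145.8°.
Positive ⇒ the second point lies to the east; separation 145.8°.

145.8° east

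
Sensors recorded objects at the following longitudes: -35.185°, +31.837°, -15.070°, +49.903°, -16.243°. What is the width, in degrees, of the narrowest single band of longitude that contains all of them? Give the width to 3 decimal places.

85.088°

Sort the longitudes: -35.185°, -16.243°, -15.070°, +31.837°, +49.903°.
Eastward gaps between consecutive values (wrapping around): 18.942°, 1.173°, 46.907°, 18.066°, 274.912°.
Largest gap = 274.912° ⇒ minimal covering band is its complement: 360° − 274.912° = 85.088°.
Band runs from -35.185° eastward to +49.903°.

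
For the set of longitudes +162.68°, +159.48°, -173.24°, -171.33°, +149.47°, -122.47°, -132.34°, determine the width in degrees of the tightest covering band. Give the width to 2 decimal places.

Sort the longitudes: -173.24°, -171.33°, -132.34°, -122.47°, +149.47°, +159.48°, +162.68°.
Eastward gaps between consecutive values (wrapping around): 1.91°, 38.99°, 9.87°, 271.94°, 10.01°, 3.20°, 24.08°.
Largest gap = 271.94° ⇒ minimal covering band is its complement: 360° − 271.94° = 88.06°.
Band runs from +149.47° eastward to -122.47°, crossing the antimeridian.

88.06°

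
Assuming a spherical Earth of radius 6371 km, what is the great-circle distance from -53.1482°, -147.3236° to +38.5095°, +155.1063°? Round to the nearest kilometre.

Δλ = 155.1063 − -147.3236 = 302.4299°; wrapped into (−180°, 180°]: -57.5701°.
Δφ = 38.5095 − -53.1482 = 91.6577°.
a = sin²(Δφ/2) + cos φ₁ · cos φ₂ · sin²(Δλ/2) = 0.623280.
c = 2·atan2(√a, √(1−a)) = 1.81993 rad → d = 6371·c ≈ 11594.75 km.

11595 km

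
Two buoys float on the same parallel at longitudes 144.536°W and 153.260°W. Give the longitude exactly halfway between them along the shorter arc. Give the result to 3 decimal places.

Signed shortest Δλ from -144.536° to -153.260° is -8.724°.
Midpoint longitude = -144.536° + (-8.724°)/2 = -144.536° − 4.362° = -148.898°.

148.898°W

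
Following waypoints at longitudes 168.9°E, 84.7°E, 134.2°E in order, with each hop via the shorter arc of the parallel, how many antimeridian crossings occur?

0

Leg 1: +168.9° → +84.7°, shortest Δλ = -84.2° (west) — does not cross 180°.
Leg 2: +84.7° → +134.2°, shortest Δλ = 49.5° (east) — does not cross 180°.
Total crossings: 0.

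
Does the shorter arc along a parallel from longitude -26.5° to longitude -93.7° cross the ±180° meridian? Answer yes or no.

No

Signed shortest Δλ = ((-93.7 − -26.5 + 180) mod 360) − 180 = -67.2°.
Going west by 67.2° from -26.5° reaches -93.7° without touching 180°.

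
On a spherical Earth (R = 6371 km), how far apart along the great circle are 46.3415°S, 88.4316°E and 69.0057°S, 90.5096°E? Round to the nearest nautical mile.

1362 nmi

Δλ = 90.5096 − 88.4316 = 2.0780°.
Δφ = -69.0057 − -46.3415 = -22.6642°.
a = sin²(Δφ/2) + cos φ₁ · cos φ₂ · sin²(Δλ/2) = 0.038692.
c = 2·atan2(√a, √(1−a)) = 0.39599 rad → d = 6371·c ≈ 2522.83 km ≈ 1362.22 nmi.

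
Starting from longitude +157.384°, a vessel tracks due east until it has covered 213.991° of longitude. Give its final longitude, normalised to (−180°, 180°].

+11.375°

Start at +157.384°; shift +213.991° → +371.375°.
+371.375° lies outside (−180°, 180°]; subtract 360° → +11.375°.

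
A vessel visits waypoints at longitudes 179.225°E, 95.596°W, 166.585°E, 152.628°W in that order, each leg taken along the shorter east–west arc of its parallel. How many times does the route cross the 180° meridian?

3

Leg 1: +179.225° → -95.596°, shortest Δλ = 85.179° (east) — crosses 180°.
Leg 2: -95.596° → +166.585°, shortest Δλ = -97.819° (west) — crosses 180°.
Leg 3: +166.585° → -152.628°, shortest Δλ = 40.787° (east) — crosses 180°.
Total crossings: 3.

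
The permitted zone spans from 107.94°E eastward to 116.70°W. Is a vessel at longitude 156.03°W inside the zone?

Yes

Band width going east from +107.94° to -116.70°: ((-116.70 − 107.94) mod 360) = 135.36°.
Offset of -156.03° east of the west edge: ((-156.03 − 107.94) mod 360) = 96.03°.
96.03° ≤ 135.36° ⇒ inside.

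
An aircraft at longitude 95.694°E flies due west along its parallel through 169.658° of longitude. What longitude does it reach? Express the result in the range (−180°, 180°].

73.964°W

Start at +95.694°; shift −169.658° → -73.964°.
-73.964° already lies in (−180°, 180°].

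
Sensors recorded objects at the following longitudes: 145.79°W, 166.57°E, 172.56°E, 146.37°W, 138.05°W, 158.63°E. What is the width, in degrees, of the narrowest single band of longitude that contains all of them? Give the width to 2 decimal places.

Sort the longitudes: -146.37°, -145.79°, -138.05°, +158.63°, +166.57°, +172.56°.
Eastward gaps between consecutive values (wrapping around): 0.58°, 7.74°, 296.68°, 7.94°, 5.99°, 41.07°.
Largest gap = 296.68° ⇒ minimal covering band is its complement: 360° − 296.68° = 63.32°.
Band runs from +158.63° eastward to -138.05°, crossing the antimeridian.

63.32°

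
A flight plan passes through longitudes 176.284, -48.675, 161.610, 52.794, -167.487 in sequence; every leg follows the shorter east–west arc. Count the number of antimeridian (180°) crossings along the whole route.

3

Leg 1: +176.284° → -48.675°, shortest Δλ = 135.041° (east) — crosses 180°.
Leg 2: -48.675° → +161.610°, shortest Δλ = -149.715° (west) — crosses 180°.
Leg 3: +161.610° → +52.794°, shortest Δλ = -108.816° (west) — does not cross 180°.
Leg 4: +52.794° → -167.487°, shortest Δλ = 139.719° (east) — crosses 180°.
Total crossings: 3.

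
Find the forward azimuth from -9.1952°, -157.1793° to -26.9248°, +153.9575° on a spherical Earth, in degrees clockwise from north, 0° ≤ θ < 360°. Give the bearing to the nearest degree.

242°

Δλ = 153.9575 − -157.1793 = 311.1368°; wrapped into (−180°, 180°]: -48.8632°.
θ = atan2( sin Δλ · cos φ₂ , cos φ₁ · sin φ₂ − sin φ₁ · cos φ₂ · cos Δλ )
  = atan2(-0.67150, -0.35327) = -117.749° → normalised to [0°, 360°): 242.251°.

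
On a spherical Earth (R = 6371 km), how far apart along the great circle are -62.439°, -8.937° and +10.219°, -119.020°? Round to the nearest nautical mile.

6501 nmi

Δλ = -119.020 − -8.937 = -110.083°.
Δφ = 10.219 − -62.439 = 72.658°.
a = sin²(Δφ/2) + cos φ₁ · cos φ₂ · sin²(Δλ/2) = 0.656819.
c = 2·atan2(√a, √(1−a)) = 1.88982 rad → d = 6371·c ≈ 12040.03 km ≈ 6501.10 nmi.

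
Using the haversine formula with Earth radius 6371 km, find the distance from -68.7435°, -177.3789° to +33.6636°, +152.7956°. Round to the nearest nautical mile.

6290 nmi

Δλ = 152.7956 − -177.3789 = 330.1745°; wrapped into (−180°, 180°]: -29.8255°.
Δφ = 33.6636 − -68.7435 = 102.4071°.
a = sin²(Δφ/2) + cos φ₁ · cos φ₂ · sin²(Δλ/2) = 0.627412.
c = 2·atan2(√a, √(1−a)) = 1.82846 rad → d = 6371·c ≈ 11649.14 km ≈ 6290.03 nmi.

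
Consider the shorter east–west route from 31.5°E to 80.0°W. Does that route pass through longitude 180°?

Signed shortest Δλ = ((-80.0 − 31.5 + 180) mod 360) − 180 = -111.5°.
Going west by 111.5° from +31.5° reaches -80.0° without touching 180°.

No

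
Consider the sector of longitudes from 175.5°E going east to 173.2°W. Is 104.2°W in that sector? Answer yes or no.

No

Band width going east from +175.5° to -173.2°: ((-173.2 − 175.5) mod 360) = 11.3°.
Offset of -104.2° east of the west edge: ((-104.2 − 175.5) mod 360) = 80.3°.
80.3° > 11.3° ⇒ outside.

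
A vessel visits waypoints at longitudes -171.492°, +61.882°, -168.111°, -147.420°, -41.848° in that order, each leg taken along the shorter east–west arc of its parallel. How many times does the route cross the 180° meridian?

2

Leg 1: -171.492° → +61.882°, shortest Δλ = -126.626° (west) — crosses 180°.
Leg 2: +61.882° → -168.111°, shortest Δλ = 130.007° (east) — crosses 180°.
Leg 3: -168.111° → -147.420°, shortest Δλ = 20.691° (east) — does not cross 180°.
Leg 4: -147.420° → -41.848°, shortest Δλ = 105.572° (east) — does not cross 180°.
Total crossings: 2.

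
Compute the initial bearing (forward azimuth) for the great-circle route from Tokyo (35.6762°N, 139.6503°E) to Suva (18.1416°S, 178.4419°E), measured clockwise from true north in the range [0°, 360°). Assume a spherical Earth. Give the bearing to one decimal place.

Δλ = 178.4419 − 139.6503 = 38.7916°.
θ = atan2( sin Δλ · cos φ₂ , cos φ₁ · sin φ₂ − sin φ₁ · cos φ₂ · cos Δλ )
  = atan2(0.59535, -0.68490) = 139.001° → normalised to [0°, 360°): 139.001°.

139.0°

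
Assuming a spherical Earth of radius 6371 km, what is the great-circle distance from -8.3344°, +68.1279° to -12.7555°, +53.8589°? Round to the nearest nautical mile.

883 nmi

Δλ = 53.8589 − 68.1279 = -14.2690°.
Δφ = -12.7555 − -8.3344 = -4.4211°.
a = sin²(Δφ/2) + cos φ₁ · cos φ₂ · sin²(Δλ/2) = 0.016374.
c = 2·atan2(√a, √(1−a)) = 0.25662 rad → d = 6371·c ≈ 1634.94 km ≈ 882.80 nmi.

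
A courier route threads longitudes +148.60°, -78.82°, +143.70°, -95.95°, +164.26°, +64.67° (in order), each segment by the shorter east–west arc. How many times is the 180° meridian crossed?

Leg 1: +148.60° → -78.82°, shortest Δλ = 132.58° (east) — crosses 180°.
Leg 2: -78.82° → +143.70°, shortest Δλ = -137.48° (west) — crosses 180°.
Leg 3: +143.70° → -95.95°, shortest Δλ = 120.35° (east) — crosses 180°.
Leg 4: -95.95° → +164.26°, shortest Δλ = -99.79° (west) — crosses 180°.
Leg 5: +164.26° → +64.67°, shortest Δλ = -99.59° (west) — does not cross 180°.
Total crossings: 4.

4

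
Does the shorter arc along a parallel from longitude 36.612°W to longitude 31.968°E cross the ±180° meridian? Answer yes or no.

No

Signed shortest Δλ = ((31.968 − -36.612 + 180) mod 360) − 180 = 68.58°.
Going east by 68.58° from -36.612° reaches +31.968° without touching 180°.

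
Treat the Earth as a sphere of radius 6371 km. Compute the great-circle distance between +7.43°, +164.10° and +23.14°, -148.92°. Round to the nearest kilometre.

Δλ = -148.92 − 164.10 = -313.02°; wrapped into (−180°, 180°]: 46.98°.
Δφ = 23.14 − 7.43 = 15.71°.
a = sin²(Δφ/2) + cos φ₁ · cos φ₂ · sin²(Δλ/2) = 0.163543.
c = 2·atan2(√a, √(1−a)) = 0.83265 rad → d = 6371·c ≈ 5304.84 km.

5305 km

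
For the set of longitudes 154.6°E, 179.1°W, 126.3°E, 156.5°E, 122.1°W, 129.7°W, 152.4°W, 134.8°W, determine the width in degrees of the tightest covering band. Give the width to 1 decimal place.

111.6°

Sort the longitudes: -179.1°, -152.4°, -134.8°, -129.7°, -122.1°, +126.3°, +154.6°, +156.5°.
Eastward gaps between consecutive values (wrapping around): 26.7°, 17.6°, 5.1°, 7.6°, 248.4°, 28.3°, 1.9°, 24.4°.
Largest gap = 248.4° ⇒ minimal covering band is its complement: 360° − 248.4° = 111.6°.
Band runs from +126.3° eastward to -122.1°, crossing the antimeridian.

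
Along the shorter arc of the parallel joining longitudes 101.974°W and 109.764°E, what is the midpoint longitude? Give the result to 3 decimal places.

176.105°W

Signed shortest Δλ from -101.974° to +109.764° is -148.262°.
Midpoint longitude = -101.974° + (-148.262°)/2 = -101.974° − 74.131° = -176.105°.
(The naïve average (-101.974 + +109.764)/2 = 3.895° is on the wrong side of the globe.)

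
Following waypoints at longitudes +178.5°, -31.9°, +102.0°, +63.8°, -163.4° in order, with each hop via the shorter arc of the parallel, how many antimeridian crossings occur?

2

Leg 1: +178.5° → -31.9°, shortest Δλ = 149.6° (east) — crosses 180°.
Leg 2: -31.9° → +102.0°, shortest Δλ = 133.9° (east) — does not cross 180°.
Leg 3: +102.0° → +63.8°, shortest Δλ = -38.2° (west) — does not cross 180°.
Leg 4: +63.8° → -163.4°, shortest Δλ = 132.8° (east) — crosses 180°.
Total crossings: 2.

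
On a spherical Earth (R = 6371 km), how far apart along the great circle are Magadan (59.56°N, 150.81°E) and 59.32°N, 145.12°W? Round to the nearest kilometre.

Δλ = -145.12 − 150.81 = -295.93°; wrapped into (−180°, 180°]: 64.07°.
Δφ = 59.32 − 59.56 = -0.24°.
a = sin²(Δφ/2) + cos φ₁ · cos φ₂ · sin²(Δλ/2) = 0.072739.
c = 2·atan2(√a, √(1−a)) = 0.54617 rad → d = 6371·c ≈ 3479.62 km.

3480 km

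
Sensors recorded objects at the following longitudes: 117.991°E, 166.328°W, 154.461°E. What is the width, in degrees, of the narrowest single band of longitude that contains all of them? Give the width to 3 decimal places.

75.681°

Sort the longitudes: -166.328°, +117.991°, +154.461°.
Eastward gaps between consecutive values (wrapping around): 284.319°, 36.470°, 39.211°.
Largest gap = 284.319° ⇒ minimal covering band is its complement: 360° − 284.319° = 75.681°.
Band runs from +117.991° eastward to -166.328°, crossing the antimeridian.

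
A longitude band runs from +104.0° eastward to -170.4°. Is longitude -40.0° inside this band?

No

Band width going east from +104.0° to -170.4°: ((-170.4 − 104.0) mod 360) = 85.6°.
Offset of -40.0° east of the west edge: ((-40.0 − 104.0) mod 360) = 216.0°.
216.0° > 85.6° ⇒ outside.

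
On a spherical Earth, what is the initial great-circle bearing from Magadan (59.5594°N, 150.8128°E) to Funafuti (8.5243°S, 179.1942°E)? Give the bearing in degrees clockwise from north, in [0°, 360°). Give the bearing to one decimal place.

150.3°

Δλ = 179.1942 − 150.8128 = 28.3814°.
θ = atan2( sin Δλ · cos φ₂ , cos φ₁ · sin φ₂ − sin φ₁ · cos φ₂ · cos Δλ )
  = atan2(0.47009, -0.82525) = 150.333° → normalised to [0°, 360°): 150.333°.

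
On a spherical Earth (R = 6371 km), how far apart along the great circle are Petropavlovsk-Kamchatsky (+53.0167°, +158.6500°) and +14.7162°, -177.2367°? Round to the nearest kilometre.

4757 km

Δλ = -177.2367 − 158.6500 = -335.8867°; wrapped into (−180°, 180°]: 24.1133°.
Δφ = 14.7162 − 53.0167 = -38.3005°.
a = sin²(Δφ/2) + cos φ₁ · cos φ₂ · sin²(Δλ/2) = 0.133001.
c = 2·atan2(√a, √(1−a)) = 0.74661 rad → d = 6371·c ≈ 4756.62 km.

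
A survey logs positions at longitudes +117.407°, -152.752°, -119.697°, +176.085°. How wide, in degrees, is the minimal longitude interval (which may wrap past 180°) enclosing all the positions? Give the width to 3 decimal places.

Sort the longitudes: -152.752°, -119.697°, +117.407°, +176.085°.
Eastward gaps between consecutive values (wrapping around): 33.055°, 237.104°, 58.678°, 31.163°.
Largest gap = 237.104° ⇒ minimal covering band is its complement: 360° − 237.104° = 122.896°.
Band runs from +117.407° eastward to -119.697°, crossing the antimeridian.

122.896°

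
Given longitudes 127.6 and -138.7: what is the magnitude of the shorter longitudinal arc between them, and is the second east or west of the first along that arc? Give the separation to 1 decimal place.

93.7° east

Raw difference: -138.7 − 127.6 = -266.3°.
Normalise into (−180°, 180°]: -266.3° + 360° = 93.7°.
Positive ⇒ the second point lies to the east; separation 93.7°.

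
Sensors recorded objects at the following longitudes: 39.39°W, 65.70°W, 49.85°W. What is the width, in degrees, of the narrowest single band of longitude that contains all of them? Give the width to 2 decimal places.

26.31°

Sort the longitudes: -65.70°, -49.85°, -39.39°.
Eastward gaps between consecutive values (wrapping around): 15.85°, 10.46°, 333.69°.
Largest gap = 333.69° ⇒ minimal covering band is its complement: 360° − 333.69° = 26.31°.
Band runs from -65.70° eastward to -39.39°.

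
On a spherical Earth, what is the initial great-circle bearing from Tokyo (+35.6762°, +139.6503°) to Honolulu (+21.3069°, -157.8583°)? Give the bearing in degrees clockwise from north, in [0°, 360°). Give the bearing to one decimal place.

Δλ = -157.8583 − 139.6503 = -297.5086°; wrapped into (−180°, 180°]: 62.4914°.
θ = atan2( sin Δλ · cos φ₂ , cos φ₁ · sin φ₂ − sin φ₁ · cos φ₂ · cos Δλ )
  = atan2(0.82632, 0.04421) = 86.937° → normalised to [0°, 360°): 86.937°.

86.9°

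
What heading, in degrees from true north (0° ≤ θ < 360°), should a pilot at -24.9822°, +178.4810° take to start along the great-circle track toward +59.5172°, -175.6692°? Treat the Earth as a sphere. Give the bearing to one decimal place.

3.0°

Δλ = -175.6692 − 178.4810 = -354.1502°; wrapped into (−180°, 180°]: 5.8498°.
θ = atan2( sin Δλ · cos φ₂ , cos φ₁ · sin φ₂ − sin φ₁ · cos φ₂ · cos Δλ )
  = atan2(0.05170, 0.99428) = 2.977° → normalised to [0°, 360°): 2.977°.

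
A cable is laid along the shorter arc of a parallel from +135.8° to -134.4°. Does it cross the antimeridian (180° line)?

Naïve |-134.4 − 135.8| = 270.2° > 180°, so the shorter arc goes the other way round — across 180°.
Signed shortest Δλ = ((-134.4 − 135.8 + 180) mod 360) − 180 = 89.8°.
Going east by 89.8° from +135.8° passes through 180° before reaching -134.4°.

Yes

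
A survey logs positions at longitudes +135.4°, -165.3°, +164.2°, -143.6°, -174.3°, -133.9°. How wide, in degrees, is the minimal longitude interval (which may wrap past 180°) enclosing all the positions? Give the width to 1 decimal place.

90.7°

Sort the longitudes: -174.3°, -165.3°, -143.6°, -133.9°, +135.4°, +164.2°.
Eastward gaps between consecutive values (wrapping around): 9.0°, 21.7°, 9.7°, 269.3°, 28.8°, 21.5°.
Largest gap = 269.3° ⇒ minimal covering band is its complement: 360° − 269.3° = 90.7°.
Band runs from +135.4° eastward to -133.9°, crossing the antimeridian.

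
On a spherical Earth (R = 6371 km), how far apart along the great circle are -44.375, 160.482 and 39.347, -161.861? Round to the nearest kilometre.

Δλ = -161.861 − 160.482 = -322.343°; wrapped into (−180°, 180°]: 37.657°.
Δφ = 39.347 − -44.375 = 83.722°.
a = sin²(Δφ/2) + cos φ₁ · cos φ₂ · sin²(Δλ/2) = 0.502898.
c = 2·atan2(√a, √(1−a)) = 1.57659 rad → d = 6371·c ≈ 10044.47 km.

10044 km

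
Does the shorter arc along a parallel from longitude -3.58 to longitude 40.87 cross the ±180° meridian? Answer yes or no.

Signed shortest Δλ = ((40.87 − -3.58 + 180) mod 360) − 180 = 44.45°.
Going east by 44.45° from -3.58° reaches +40.87° without touching 180°.

No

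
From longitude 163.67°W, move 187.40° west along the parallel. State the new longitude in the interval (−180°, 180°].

Start at -163.67°; shift −187.40° → -351.07°.
-351.07° lies outside (−180°, 180°]; add 360° → +8.93°.

8.93°E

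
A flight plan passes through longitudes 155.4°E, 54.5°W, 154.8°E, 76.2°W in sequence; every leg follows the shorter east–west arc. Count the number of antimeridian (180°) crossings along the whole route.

Leg 1: +155.4° → -54.5°, shortest Δλ = 150.1° (east) — crosses 180°.
Leg 2: -54.5° → +154.8°, shortest Δλ = -150.7° (west) — crosses 180°.
Leg 3: +154.8° → -76.2°, shortest Δλ = 129.0° (east) — crosses 180°.
Total crossings: 3.

3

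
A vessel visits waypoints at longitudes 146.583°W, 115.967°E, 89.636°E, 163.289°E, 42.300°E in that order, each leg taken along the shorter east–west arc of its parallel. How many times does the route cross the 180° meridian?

1

Leg 1: -146.583° → +115.967°, shortest Δλ = -97.45° (west) — crosses 180°.
Leg 2: +115.967° → +89.636°, shortest Δλ = -26.331° (west) — does not cross 180°.
Leg 3: +89.636° → +163.289°, shortest Δλ = 73.653° (east) — does not cross 180°.
Leg 4: +163.289° → +42.300°, shortest Δλ = -120.989° (west) — does not cross 180°.
Total crossings: 1.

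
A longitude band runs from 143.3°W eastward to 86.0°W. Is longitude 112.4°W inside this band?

Band width going east from -143.3° to -86.0°: ((-86.0 − -143.3) mod 360) = 57.3°.
Offset of -112.4° east of the west edge: ((-112.4 − -143.3) mod 360) = 30.9°.
30.9° ≤ 57.3° ⇒ inside.

Yes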